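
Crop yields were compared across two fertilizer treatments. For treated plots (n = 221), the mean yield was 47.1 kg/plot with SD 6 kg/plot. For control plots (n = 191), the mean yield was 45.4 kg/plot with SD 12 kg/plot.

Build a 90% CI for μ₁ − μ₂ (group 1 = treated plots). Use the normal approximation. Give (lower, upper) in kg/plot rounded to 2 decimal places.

(0.12, 3.28)

SE₁ = s₁/√n₁ = 6/√221 = 0.4036; SE₂ = 12/√191 = 0.8683.
Independent samples, unequal variances: SE_diff = √(SE₁² + SE₂²) = √(0.16289296 + 0.75394489) = 0.9575.
z* = 1.645, so margin of error = 1.645 × 0.9575 = 1.5751.
Difference in means = 47.1 − 45.4 = 1.7000.
1.7000 ± 1.5751 → (0.12, 3.28).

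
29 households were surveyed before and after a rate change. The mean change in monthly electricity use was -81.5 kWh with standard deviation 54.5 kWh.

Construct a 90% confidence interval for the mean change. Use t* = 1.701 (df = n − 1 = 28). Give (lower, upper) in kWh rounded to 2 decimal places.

(-98.71, -64.29)

Paired design: SE = s_d/√n = 54.5/√29 = 10.1204.
t* = 1.701; margin of error = 1.701 × 10.1204 = 17.2148.
-81.5 ± 17.2148 → (-98.71, -64.29).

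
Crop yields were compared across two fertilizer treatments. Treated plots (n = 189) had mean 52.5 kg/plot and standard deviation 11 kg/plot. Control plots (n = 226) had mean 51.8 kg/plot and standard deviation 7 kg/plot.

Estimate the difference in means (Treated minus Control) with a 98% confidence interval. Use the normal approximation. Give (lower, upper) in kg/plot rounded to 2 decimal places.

Per-group SEs: s₁/√n₁ = 11/√189 = 0.8001, s₂/√n₂ = 7/√226 = 0.4656.
Unpooled SE of the difference: √(0.64016001 + 0.21678336) = 0.9257.
Margin of error = z* · SE = 2.326 × 0.9257 = 2.1532.
x̄₁ − x̄₂ = 52.5 − 51.8 = 0.7000.
CI: 0.7000 ± 2.1532 = (-1.45, 2.85).

(-1.45, 2.85)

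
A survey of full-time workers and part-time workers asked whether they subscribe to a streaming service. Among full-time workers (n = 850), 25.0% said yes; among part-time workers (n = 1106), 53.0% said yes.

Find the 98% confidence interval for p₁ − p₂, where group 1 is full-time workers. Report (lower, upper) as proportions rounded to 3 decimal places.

(-0.329, -0.231)

The two standard errors are √(0.2500×0.7500/850) = 0.01485 and √(0.5300×0.4700/1106) = 0.01501.
Because the samples are independent, SE_diff = √(0.01485² + 0.01501²) = 0.02111.
Using z* = 2.326 for 98%, ME = 2.326 × 0.02111 = 0.04910.
p̂₁ − p̂₂ = -0.2800; interval -0.2800 ± 0.04910 gives (-0.329, -0.231).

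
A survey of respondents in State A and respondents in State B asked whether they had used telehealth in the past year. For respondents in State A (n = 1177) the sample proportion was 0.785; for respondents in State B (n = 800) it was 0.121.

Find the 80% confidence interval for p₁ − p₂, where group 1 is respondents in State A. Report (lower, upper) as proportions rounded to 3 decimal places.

(0.643, 0.685)

Each SE is √(p̂(1−p̂)/n): √(0.7850·0.2150/1177) = 0.01197 and √(0.1210·0.8790/800) = 0.01153.
SE(p̂₁ − p̂₂) = √(SE₁² + SE₂²) = √(0.0001432809 + 0.0001329409) = 0.01662, since the two samples are independent.
At 80% confidence z* = 1.282; margin = 1.282 × 0.01662 = 0.02131.
The difference is 0.7850 − 0.1210 = 0.6640, so the interval is 0.6640 ± 0.02131 = (0.643, 0.685).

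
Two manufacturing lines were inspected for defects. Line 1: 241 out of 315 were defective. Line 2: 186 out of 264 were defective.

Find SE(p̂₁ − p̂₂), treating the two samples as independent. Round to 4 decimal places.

Sample proportions: 241/315 = 0.7651, 186/264 = 0.7045.
Each SE is √(p̂(1−p̂)/n): √(0.7651·0.2349/315) = 0.02389 and √(0.7045·0.2955/264) = 0.02808.
SE(p̂₁ − p̂₂) = √(SE₁² + SE₂²) = √(0.0005707321 + 0.0007884864) = 0.03687, since the two samples are independent.

0.0369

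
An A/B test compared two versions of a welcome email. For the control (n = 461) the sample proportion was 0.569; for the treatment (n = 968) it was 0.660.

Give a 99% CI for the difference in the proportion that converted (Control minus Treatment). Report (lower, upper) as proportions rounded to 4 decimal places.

(-0.1622, -0.0198)

The two standard errors are √(0.5690×0.4310/461) = 0.02306 and √(0.6600×0.3400/968) = 0.01523.
Because the samples are independent, SE_diff = √(0.02306² + 0.01523²) = 0.02764.
Using z* = 2.576 for 99%, ME = 2.576 × 0.02764 = 0.07120.
p̂₁ − p̂₂ = -0.0910; interval -0.0910 ± 0.07120 gives (-0.1622, -0.0198).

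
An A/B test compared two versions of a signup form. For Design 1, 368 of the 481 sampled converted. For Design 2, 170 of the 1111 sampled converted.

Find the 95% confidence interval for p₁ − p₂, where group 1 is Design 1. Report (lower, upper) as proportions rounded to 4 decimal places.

Sample proportions: 368/481 = 0.7651, 170/1111 = 0.1530.
Each SE is √(p̂(1−p̂)/n): √(0.7651·0.2349/481) = 0.01933 and √(0.1530·0.8470/1111) = 0.01080.
SE(p̂₁ − p̂₂) = √(SE₁² + SE₂²) = √(0.0003736489 + 0.00011664) = 0.02214, since the two samples are independent.
At 95% confidence z* = 1.960; margin = 1.960 × 0.02214 = 0.04339.
The difference is 0.7651 − 0.1530 = 0.6121, so the interval is 0.6121 ± 0.04339 = (0.5687, 0.6555).

(0.5687, 0.6555)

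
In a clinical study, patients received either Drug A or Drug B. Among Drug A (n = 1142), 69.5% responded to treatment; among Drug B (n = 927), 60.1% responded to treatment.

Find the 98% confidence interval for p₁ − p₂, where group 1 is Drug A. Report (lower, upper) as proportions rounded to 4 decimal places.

(0.0450, 0.1430)

The two standard errors are √(0.6950×0.3050/1142) = 0.01362 and √(0.6010×0.3990/927) = 0.01608.
Because the samples are independent, SE_diff = √(0.01362² + 0.01608²) = 0.02107.
Using z* = 2.326 for 98%, ME = 2.326 × 0.02107 = 0.04901.
p̂₁ − p̂₂ = 0.0940; interval 0.0940 ± 0.04901 gives (0.0450, 0.1430).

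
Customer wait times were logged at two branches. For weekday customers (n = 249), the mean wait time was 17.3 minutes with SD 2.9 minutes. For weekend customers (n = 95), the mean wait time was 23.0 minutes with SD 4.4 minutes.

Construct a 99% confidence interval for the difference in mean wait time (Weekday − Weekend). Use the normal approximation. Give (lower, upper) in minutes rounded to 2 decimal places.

Standard errors of each mean: 2.9/√249 = 0.1838 and 4.4/√95 = 0.4514.
SE(x̄₁ − x̄₂) = √(0.1838² + 0.4514²) = 0.4874 for independent samples with unequal variances.
With z* = 2.576, the margin is 2.576 × 0.4874 = 1.2555.
x̄₁ − x̄₂ = 17.3 − 23.0 = -5.7000; the interval is -5.7000 ± 1.2555 = (-6.96, -4.44).

(-6.96, -4.44)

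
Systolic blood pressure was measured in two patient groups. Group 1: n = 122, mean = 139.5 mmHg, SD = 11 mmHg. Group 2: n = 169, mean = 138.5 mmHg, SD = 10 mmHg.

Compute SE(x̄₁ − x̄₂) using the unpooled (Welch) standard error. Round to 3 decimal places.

Per-group SEs: s₁/√n₁ = 11/√122 = 0.9959, s₂/√n₂ = 10/√169 = 0.7692.
Unpooled SE of the difference: √(0.99181681 + 0.59166864) = 1.2584.

1.258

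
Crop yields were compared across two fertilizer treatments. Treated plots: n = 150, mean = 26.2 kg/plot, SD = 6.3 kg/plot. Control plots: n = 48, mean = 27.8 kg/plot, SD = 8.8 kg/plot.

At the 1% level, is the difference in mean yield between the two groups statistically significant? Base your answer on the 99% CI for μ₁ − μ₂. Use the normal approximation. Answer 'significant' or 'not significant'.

Standard errors of each mean: 6.3/√150 = 0.5144 and 8.8/√48 = 1.2702.
SE(x̄₁ − x̄₂) = √(0.5144² + 1.2702²) = 1.3704 for independent samples with unequal variances.
With z* = 2.576, the margin is 2.576 × 1.3704 = 3.5302.
x̄₁ − x̄₂ = 26.2 − 27.8 = -1.6000; the interval is -1.6000 ± 3.5302 = (-5.1302, 1.9302).
The interval (-5.1302, 1.9302) contains 0, so the difference is not significant.

not significant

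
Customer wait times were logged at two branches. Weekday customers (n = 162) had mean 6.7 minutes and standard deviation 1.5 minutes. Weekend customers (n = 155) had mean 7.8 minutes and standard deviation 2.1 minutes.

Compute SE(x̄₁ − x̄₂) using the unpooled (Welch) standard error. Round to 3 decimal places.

0.206

Per-group SEs: s₁/√n₁ = 1.5/√162 = 0.1179, s₂/√n₂ = 2.1/√155 = 0.1687.
Unpooled SE of the difference: √(0.01390041 + 0.02845969) = 0.2058.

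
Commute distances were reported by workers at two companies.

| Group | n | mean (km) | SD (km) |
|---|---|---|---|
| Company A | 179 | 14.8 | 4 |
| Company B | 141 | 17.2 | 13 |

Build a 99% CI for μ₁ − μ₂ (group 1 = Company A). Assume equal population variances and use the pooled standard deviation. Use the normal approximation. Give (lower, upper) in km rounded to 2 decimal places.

Pooled variance s_p² = [178·4² + 140·13²] / (179+141−2) = 83.3585, so s_p = 9.1301.
SE_diff = s_p·√(1/n₁ + 1/n₂) = 9.1301·√(1/179 + 1/141) = 1.0281.
z* = 2.576; margin = 2.576 × 1.0281 = 2.6484.
Difference = 14.8 − 17.2 = -2.4000.
-2.4000 ± 2.6484 → (-5.05, 0.25).

(-5.05, 0.25)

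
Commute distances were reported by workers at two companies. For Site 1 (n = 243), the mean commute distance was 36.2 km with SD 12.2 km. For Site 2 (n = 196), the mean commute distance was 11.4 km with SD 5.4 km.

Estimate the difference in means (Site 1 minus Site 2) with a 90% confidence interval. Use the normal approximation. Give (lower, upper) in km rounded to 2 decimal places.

(23.36, 26.24)

Standard errors of each mean: 12.2/√243 = 0.7826 and 5.4/√196 = 0.3857.
SE(x̄₁ − x̄₂) = √(0.7826² + 0.3857²) = 0.8725 for independent samples with unequal variances.
With z* = 1.645, the margin is 1.645 × 0.8725 = 1.4353.
x̄₁ − x̄₂ = 36.2 − 11.4 = 24.8000; the interval is 24.8000 ± 1.4353 = (23.36, 26.24).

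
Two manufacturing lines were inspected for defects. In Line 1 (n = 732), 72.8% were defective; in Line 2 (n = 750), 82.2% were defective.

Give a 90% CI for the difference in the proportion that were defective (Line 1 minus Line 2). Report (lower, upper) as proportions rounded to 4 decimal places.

(-0.1295, -0.0585)

SE₁ = √(p̂₁(1−p̂₁)/n₁) = √(0.7280·0.2720/732) = 0.01645; SE₂ = √(0.8220·0.1780/750) = 0.01397.
Independent samples: SE of the difference = √(SE₁² + SE₂²) = √(0.0002706025 + 0.0001951609) = 0.02158.
z* for 90% confidence is 1.645, so the margin of error is 1.645 × 0.02158 = 0.03550.
Point estimate p̂₁ − p̂₂ = 0.7280 − 0.8220 = -0.0940.
-0.0940 ± 0.03550 → (-0.1295, -0.0585).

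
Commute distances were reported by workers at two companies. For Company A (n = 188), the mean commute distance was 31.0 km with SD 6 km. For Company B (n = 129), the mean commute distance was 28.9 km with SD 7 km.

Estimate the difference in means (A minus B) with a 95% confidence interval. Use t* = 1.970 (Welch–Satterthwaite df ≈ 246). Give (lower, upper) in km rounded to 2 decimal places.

(0.61, 3.59)

Per-group SEs: s₁/√n₁ = 6/√188 = 0.4376, s₂/√n₂ = 7/√129 = 0.6163.
Unpooled SE of the difference: √(0.19149376 + 0.37982569) = 0.7559.
Margin of error = t* · SE = 1.970 × 0.7559 = 1.4891.
x̄₁ − x̄₂ = 31.0 − 28.9 = 2.1000.
CI: 2.1000 ± 1.4891 = (0.61, 3.59).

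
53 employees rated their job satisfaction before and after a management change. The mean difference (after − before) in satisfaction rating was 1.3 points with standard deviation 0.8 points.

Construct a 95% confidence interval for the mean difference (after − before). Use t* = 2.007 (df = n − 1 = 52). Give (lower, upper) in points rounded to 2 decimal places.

(1.08, 1.52)

This is a matched-pairs design, so SE = s_d/√n = 0.8/√53 = 0.1099.
Margin = 2.007 × 0.1099 = 0.2206; the interval is 1.3 ± 0.2206 = (1.08, 1.52).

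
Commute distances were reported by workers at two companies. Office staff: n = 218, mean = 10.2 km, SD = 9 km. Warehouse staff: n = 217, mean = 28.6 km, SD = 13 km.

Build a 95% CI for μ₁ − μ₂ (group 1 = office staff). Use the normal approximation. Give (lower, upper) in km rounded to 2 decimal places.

(-20.50, -16.30)

Standard errors of each mean: 9/√218 = 0.6096 and 13/√217 = 0.8825.
SE(x̄₁ − x̄₂) = √(0.6096² + 0.8825²) = 1.0726 for independent samples with unequal variances.
With z* = 1.960, the margin is 1.960 × 1.0726 = 2.1023.
x̄₁ − x̄₂ = 10.2 − 28.6 = -18.4000; the interval is -18.4000 ± 2.1023 = (-20.50, -16.30).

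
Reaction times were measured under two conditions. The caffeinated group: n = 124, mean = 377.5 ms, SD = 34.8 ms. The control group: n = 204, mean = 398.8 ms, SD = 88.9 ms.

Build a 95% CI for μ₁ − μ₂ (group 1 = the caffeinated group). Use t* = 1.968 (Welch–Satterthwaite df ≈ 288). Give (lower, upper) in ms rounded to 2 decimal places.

(-35.01, -7.59)

Standard errors of each mean: 34.8/√124 = 3.1251 and 88.9/√204 = 6.2242.
SE(x̄₁ − x̄₂) = √(3.1251² + 6.2242²) = 6.9647 for independent samples with unequal variances.
With t* = 1.968, the margin is 1.968 × 6.9647 = 13.7065.
x̄₁ − x̄₂ = 377.5 − 398.8 = -21.3000; the interval is -21.3000 ± 13.7065 = (-35.01, -7.59).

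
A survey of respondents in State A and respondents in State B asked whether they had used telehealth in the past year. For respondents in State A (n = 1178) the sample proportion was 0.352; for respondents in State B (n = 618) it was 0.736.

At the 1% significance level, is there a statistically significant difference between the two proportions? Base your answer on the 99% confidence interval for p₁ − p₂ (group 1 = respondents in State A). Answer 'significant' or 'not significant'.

significant

The two standard errors are √(0.3520×0.6480/1178) = 0.01392 and √(0.7360×0.2640/618) = 0.01773.
Because the samples are independent, SE_diff = √(0.01392² + 0.01773²) = 0.02254.
Using z* = 2.576 for 99%, ME = 2.576 × 0.02254 = 0.05806.
p̂₁ − p̂₂ = -0.3840; interval -0.3840 ± 0.05806 gives (-0.44206, -0.32594).
The interval (-0.44206, -0.32594) does not contain 0, so the difference is significant.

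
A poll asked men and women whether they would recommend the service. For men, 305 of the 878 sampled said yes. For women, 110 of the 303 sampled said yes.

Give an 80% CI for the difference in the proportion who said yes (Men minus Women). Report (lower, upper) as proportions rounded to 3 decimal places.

First, p̂₁ = 305/878 = 0.3474; p̂₂ = 110/303 = 0.3630.
The two standard errors are √(0.3474×0.6526/878) = 0.01607 and √(0.3630×0.6370/303) = 0.02762.
Because the samples are independent, SE_diff = √(0.01607² + 0.02762²) = 0.03195.
Using z* = 1.282 for 80%, ME = 1.282 × 0.03195 = 0.04096.
p̂₁ − p̂₂ = -0.0156; interval -0.0156 ± 0.04096 gives (-0.057, 0.025).

(-0.057, 0.025)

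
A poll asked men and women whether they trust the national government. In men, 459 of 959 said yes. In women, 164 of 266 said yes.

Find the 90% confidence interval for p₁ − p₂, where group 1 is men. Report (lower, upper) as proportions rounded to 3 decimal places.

First, p̂₁ = 459/959 = 0.4786; p̂₂ = 164/266 = 0.6165.
The two standard errors are √(0.4786×0.5214/959) = 0.01613 and √(0.6165×0.3835/266) = 0.02981.
Because the samples are independent, SE_diff = √(0.01613² + 0.02981²) = 0.03389.
Using z* = 1.645 for 90%, ME = 1.645 × 0.03389 = 0.05575.
p̂₁ − p̂₂ = -0.1379; interval -0.1379 ± 0.05575 gives (-0.194, -0.082).

(-0.194, -0.082)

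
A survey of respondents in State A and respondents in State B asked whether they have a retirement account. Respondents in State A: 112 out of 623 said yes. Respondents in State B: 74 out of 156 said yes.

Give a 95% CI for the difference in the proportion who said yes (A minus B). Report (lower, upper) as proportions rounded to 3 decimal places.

(-0.379, -0.211)

Sample proportions: 112/623 = 0.1798, 74/156 = 0.4744.
Each SE is √(p̂(1−p̂)/n): √(0.1798·0.8202/623) = 0.01539 and √(0.4744·0.5256/156) = 0.03998.
SE(p̂₁ − p̂₂) = √(SE₁² + SE₂²) = √(0.0002368521 + 0.0015984004) = 0.04284, since the two samples are independent.
At 95% confidence z* = 1.960; margin = 1.960 × 0.04284 = 0.08397.
The difference is 0.1798 − 0.4744 = -0.2946, so the interval is -0.2946 ± 0.08397 = (-0.379, -0.211).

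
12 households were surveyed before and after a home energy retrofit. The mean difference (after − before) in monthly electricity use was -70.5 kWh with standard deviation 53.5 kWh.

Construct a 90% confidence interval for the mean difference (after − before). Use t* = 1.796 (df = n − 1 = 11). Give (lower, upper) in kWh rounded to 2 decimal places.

Paired design: SE = s_d/√n = 53.5/√12 = 15.4441.
t* = 1.796; margin of error = 1.796 × 15.4441 = 27.7376.
-70.5 ± 27.7376 → (-98.24, -42.76).

(-98.24, -42.76)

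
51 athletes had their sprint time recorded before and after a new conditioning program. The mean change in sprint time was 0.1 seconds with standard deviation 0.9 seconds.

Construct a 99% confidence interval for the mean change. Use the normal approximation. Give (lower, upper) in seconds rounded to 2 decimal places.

(-0.22, 0.42)

This is a matched-pairs design, so SE = s_d/√n = 0.9/√51 = 0.1260.
Margin = 2.576 × 0.1260 = 0.3246; the interval is 0.1 ± 0.3246 = (-0.22, 0.42).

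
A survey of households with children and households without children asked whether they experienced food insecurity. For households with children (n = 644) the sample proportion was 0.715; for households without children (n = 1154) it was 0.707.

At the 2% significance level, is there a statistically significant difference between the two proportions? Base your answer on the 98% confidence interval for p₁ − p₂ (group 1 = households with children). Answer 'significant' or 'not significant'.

not significant

SE₁ = √(p̂₁(1−p̂₁)/n₁) = √(0.7150·0.2850/644) = 0.01779; SE₂ = √(0.7070·0.2930/1154) = 0.01340.
Independent samples: SE of the difference = √(SE₁² + SE₂²) = √(0.0003164841 + 0.00017956) = 0.02227.
z* for 98% confidence is 2.326, so the margin of error is 2.326 × 0.02227 = 0.05180.
Point estimate p̂₁ − p̂₂ = 0.7150 − 0.7070 = 0.0080.
0.0080 ± 0.05180 → (-0.04380, 0.05980).
The interval (-0.04380, 0.05980) contains 0, so the difference is not significant.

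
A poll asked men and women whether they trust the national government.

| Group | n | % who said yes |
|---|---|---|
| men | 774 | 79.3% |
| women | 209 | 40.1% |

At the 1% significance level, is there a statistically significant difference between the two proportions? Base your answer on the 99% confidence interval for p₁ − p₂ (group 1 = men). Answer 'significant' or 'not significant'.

SE₁ = √(p̂₁(1−p̂₁)/n₁) = √(0.7930·0.2070/774) = 0.01456; SE₂ = √(0.4010·0.5990/209) = 0.03390.
Independent samples: SE of the difference = √(SE₁² + SE₂²) = √(0.0002119936 + 0.00114921) = 0.03689.
z* for 99% confidence is 2.576, so the margin of error is 2.576 × 0.03689 = 0.09503.
Point estimate p̂₁ − p̂₂ = 0.7930 − 0.4010 = 0.3920.
0.3920 ± 0.09503 → (0.29697, 0.48703).
The interval (0.29697, 0.48703) does not contain 0, so the difference is significant.

significant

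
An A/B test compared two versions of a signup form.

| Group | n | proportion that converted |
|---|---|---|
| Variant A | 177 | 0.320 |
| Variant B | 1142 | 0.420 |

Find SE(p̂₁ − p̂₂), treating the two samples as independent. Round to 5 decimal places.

Each SE is √(p̂(1−p̂)/n): √(0.3200·0.6800/177) = 0.03506 and √(0.4200·0.5800/1142) = 0.01461.
SE(p̂₁ − p̂₂) = √(SE₁² + SE₂²) = √(0.0012292036 + 0.0002134521) = 0.03798, since the two samples are independent.

0.03798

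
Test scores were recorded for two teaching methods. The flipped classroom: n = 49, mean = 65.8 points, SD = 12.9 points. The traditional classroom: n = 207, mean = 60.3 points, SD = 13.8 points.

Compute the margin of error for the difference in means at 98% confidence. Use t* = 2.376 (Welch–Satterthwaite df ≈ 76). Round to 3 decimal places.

Standard errors of each mean: 12.9/√49 = 1.8429 and 13.8/√207 = 0.9592.
SE(x̄₁ − x̄₂) = √(1.8429² + 0.9592²) = 2.0776 for independent samples with unequal variances.
With t* = 2.376, the margin is 2.376 × 2.0776 = 4.9364.

4.936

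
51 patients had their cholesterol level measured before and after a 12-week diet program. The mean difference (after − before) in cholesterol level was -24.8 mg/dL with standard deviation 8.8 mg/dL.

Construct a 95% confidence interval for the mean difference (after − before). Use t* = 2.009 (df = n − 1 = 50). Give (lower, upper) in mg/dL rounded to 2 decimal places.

This is a matched-pairs design, so SE = s_d/√n = 8.8/√51 = 1.2322.
Margin = 2.009 × 1.2322 = 2.4755; the interval is -24.8 ± 2.4755 = (-27.28, -22.32).

(-27.28, -22.32)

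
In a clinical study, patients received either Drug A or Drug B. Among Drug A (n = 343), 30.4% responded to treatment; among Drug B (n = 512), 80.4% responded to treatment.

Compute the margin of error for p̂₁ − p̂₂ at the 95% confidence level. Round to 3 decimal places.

SE₁ = √(p̂₁(1−p̂₁)/n₁) = √(0.3040·0.6960/343) = 0.02484; SE₂ = √(0.8040·0.1960/512) = 0.01754.
Independent samples: SE of the difference = √(SE₁² + SE₂²) = √(0.0006170256 + 0.0003076516) = 0.03041.
z* for 95% confidence is 1.960, so the margin of error is 1.960 × 0.03041 = 0.05960.

0.060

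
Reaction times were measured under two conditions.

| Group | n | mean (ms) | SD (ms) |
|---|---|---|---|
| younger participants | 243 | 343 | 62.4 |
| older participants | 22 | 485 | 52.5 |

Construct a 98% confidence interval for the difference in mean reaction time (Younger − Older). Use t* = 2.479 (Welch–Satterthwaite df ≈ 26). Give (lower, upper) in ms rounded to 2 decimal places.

Per-group SEs: s₁/√n₁ = 62.4/√243 = 4.0030, s₂/√n₂ = 52.5/√22 = 11.1930.
Unpooled SE of the difference: √(16.024009 + 125.283249) = 11.8873.
Margin of error = t* · SE = 2.479 × 11.8873 = 29.4686.
x̄₁ − x̄₂ = 343 − 485 = -142.0000.
CI: -142.0000 ± 29.4686 = (-171.47, -112.53).

(-171.47, -112.53)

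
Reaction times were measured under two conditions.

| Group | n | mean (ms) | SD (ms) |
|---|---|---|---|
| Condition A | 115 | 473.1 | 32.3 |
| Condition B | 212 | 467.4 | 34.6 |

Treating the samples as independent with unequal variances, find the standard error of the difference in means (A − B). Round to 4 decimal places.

Per-group SEs: s₁/√n₁ = 32.3/√115 = 3.0120, s₂/√n₂ = 34.6/√212 = 2.3763.
Unpooled SE of the difference: √(9.072144 + 5.64680169) = 3.8365.

3.8365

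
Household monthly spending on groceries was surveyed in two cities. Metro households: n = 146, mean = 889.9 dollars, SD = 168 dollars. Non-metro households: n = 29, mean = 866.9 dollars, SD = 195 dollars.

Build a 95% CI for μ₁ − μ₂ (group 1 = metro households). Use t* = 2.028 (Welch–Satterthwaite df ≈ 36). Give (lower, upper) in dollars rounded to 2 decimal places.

Standard errors of each mean: 168/√146 = 13.9038 and 195/√29 = 36.2106.
SE(x̄₁ − x̄₂) = √(13.9038² + 36.2106²) = 38.7882 for independent samples with unequal variances.
With t* = 2.028, the margin is 2.028 × 38.7882 = 78.6625.
x̄₁ − x̄₂ = 889.9 − 866.9 = 23.0000; the interval is 23.0000 ± 78.6625 = (-55.66, 101.66).

(-55.66, 101.66)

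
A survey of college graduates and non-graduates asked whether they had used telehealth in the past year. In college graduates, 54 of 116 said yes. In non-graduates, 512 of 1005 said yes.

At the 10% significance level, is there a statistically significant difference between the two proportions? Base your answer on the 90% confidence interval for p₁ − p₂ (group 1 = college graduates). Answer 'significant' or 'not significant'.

not significant

First, p̂₁ = 54/116 = 0.4655; p̂₂ = 512/1005 = 0.5095.
The two standard errors are √(0.4655×0.5345/116) = 0.04631 and √(0.5095×0.4905/1005) = 0.01577.
Because the samples are independent, SE_diff = √(0.04631² + 0.01577²) = 0.04892.
Using z* = 1.645 for 90%, ME = 1.645 × 0.04892 = 0.08047.
p̂₁ − p̂₂ = -0.0440; interval -0.0440 ± 0.08047 gives (-0.12447, 0.03647).
The interval (-0.12447, 0.03647) contains 0, so the difference is not significant.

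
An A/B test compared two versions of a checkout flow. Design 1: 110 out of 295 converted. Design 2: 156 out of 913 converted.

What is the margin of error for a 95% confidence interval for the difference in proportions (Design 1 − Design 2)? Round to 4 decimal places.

0.0603

Sample proportions: 110/295 = 0.3729, 156/913 = 0.1709.
Each SE is √(p̂(1−p̂)/n): √(0.3729·0.6271/295) = 0.02815 and √(0.1709·0.8291/913) = 0.01246.
SE(p̂₁ − p̂₂) = √(SE₁² + SE₂²) = √(0.0007924225 + 0.0001552516) = 0.03078, since the two samples are independent.
At 95% confidence z* = 1.960; margin = 1.960 × 0.03078 = 0.06033.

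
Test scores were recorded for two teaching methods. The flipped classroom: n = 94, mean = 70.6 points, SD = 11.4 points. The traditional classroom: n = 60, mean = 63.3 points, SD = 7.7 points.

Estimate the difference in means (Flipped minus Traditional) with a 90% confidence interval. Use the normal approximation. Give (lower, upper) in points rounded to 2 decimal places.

Per-group SEs: s₁/√n₁ = 11.4/√94 = 1.1758, s₂/√n₂ = 7.7/√60 = 0.9941.
Unpooled SE of the difference: √(1.38250564 + 0.98823481) = 1.5397.
Margin of error = z* · SE = 1.645 × 1.5397 = 2.5328.
x̄₁ − x̄₂ = 70.6 − 63.3 = 7.3000.
CI: 7.3000 ± 2.5328 = (4.77, 9.83).

(4.77, 9.83)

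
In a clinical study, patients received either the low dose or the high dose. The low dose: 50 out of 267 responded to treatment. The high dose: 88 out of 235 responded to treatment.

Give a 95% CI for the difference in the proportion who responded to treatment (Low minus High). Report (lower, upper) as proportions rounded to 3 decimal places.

Sample proportions: 50/267 = 0.1873, 88/235 = 0.3745.
Each SE is √(p̂(1−p̂)/n): √(0.1873·0.8127/267) = 0.02388 and √(0.3745·0.6255/235) = 0.03157.
SE(p̂₁ − p̂₂) = √(SE₁² + SE₂²) = √(0.0005702544 + 0.0009966649) = 0.03958, since the two samples are independent.
At 95% confidence z* = 1.960; margin = 1.960 × 0.03958 = 0.07758.
The difference is 0.1873 − 0.3745 = -0.1872, so the interval is -0.1872 ± 0.07758 = (-0.265, -0.110).

(-0.265, -0.110)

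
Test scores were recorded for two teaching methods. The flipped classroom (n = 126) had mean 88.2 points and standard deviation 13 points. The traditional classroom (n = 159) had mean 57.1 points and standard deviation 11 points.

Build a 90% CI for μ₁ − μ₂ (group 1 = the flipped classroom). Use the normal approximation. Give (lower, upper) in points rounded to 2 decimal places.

SE₁ = s₁/√n₁ = 13/√126 = 1.1581; SE₂ = 11/√159 = 0.8724.
Independent samples, unequal variances: SE_diff = √(SE₁² + SE₂²) = √(1.34119561 + 0.76108176) = 1.4499.
z* = 1.645, so margin of error = 1.645 × 1.4499 = 2.3851.
Difference in means = 88.2 − 57.1 = 31.1000.
31.1000 ± 2.3851 → (28.71, 33.49).

(28.71, 33.49)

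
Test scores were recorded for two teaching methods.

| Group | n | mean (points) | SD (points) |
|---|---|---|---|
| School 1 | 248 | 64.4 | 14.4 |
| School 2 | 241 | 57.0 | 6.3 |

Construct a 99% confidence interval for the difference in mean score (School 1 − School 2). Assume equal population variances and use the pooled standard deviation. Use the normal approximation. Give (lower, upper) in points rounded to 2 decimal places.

Pooled variance s_p² = [247·14.4² + 240·6.3²] / (248+241−2) = 124.7300, so s_p = 11.1683.
SE_diff = s_p·√(1/n₁ + 1/n₂) = 11.1683·√(1/248 + 1/241) = 1.0102.
z* = 2.576; margin = 2.576 × 1.0102 = 2.6023.
Difference = 64.4 − 57.0 = 7.4000.
7.4000 ± 2.6023 → (4.80, 10.00).

(4.80, 10.00)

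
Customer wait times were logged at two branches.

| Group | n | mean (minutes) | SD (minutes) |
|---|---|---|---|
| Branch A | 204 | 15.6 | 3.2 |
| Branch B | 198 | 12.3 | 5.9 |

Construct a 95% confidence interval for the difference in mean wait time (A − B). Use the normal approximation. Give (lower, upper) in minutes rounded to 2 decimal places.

Standard errors of each mean: 3.2/√204 = 0.2240 and 5.9/√198 = 0.4193.
SE(x̄₁ − x̄₂) = √(0.2240² + 0.4193²) = 0.4754 for independent samples with unequal variances.
With z* = 1.960, the margin is 1.960 × 0.4754 = 0.9318.
x̄₁ − x̄₂ = 15.6 − 12.3 = 3.3000; the interval is 3.3000 ± 0.9318 = (2.37, 4.23).

(2.37, 4.23)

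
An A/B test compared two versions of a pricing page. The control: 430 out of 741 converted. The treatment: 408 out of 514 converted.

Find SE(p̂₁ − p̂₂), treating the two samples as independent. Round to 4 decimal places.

Sample proportions: 430/741 = 0.5803, 408/514 = 0.7938.
Each SE is √(p̂(1−p̂)/n): √(0.5803·0.4197/741) = 0.01813 and √(0.7938·0.2062/514) = 0.01785.
SE(p̂₁ − p̂₂) = √(SE₁² + SE₂²) = √(0.0003286969 + 0.0003186225) = 0.02544, since the two samples are independent.

0.0254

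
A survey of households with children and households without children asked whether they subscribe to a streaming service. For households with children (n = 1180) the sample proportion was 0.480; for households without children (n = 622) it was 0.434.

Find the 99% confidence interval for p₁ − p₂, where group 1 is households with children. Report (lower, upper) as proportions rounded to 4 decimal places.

(-0.0174, 0.1094)

The two standard errors are √(0.4800×0.5200/1180) = 0.01454 and √(0.4340×0.5660/622) = 0.01987.
Because the samples are independent, SE_diff = √(0.01454² + 0.01987²) = 0.02462.
Using z* = 2.576 for 99%, ME = 2.576 × 0.02462 = 0.06342.
p̂₁ − p̂₂ = 0.0460; interval 0.0460 ± 0.06342 gives (-0.0174, 0.1094).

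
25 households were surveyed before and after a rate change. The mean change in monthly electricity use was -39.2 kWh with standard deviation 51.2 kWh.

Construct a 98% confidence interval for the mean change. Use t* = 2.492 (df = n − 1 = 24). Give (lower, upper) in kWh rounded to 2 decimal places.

(-64.72, -13.68)

This is a matched-pairs design, so SE = s_d/√n = 51.2/√25 = 10.2400.
Margin = 2.492 × 10.2400 = 25.5181; the interval is -39.2 ± 25.5181 = (-64.72, -13.68).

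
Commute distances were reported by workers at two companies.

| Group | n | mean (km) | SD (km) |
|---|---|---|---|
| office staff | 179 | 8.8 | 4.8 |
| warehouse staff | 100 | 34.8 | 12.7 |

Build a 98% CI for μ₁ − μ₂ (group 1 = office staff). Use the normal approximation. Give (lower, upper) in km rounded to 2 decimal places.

Per-group SEs: s₁/√n₁ = 4.8/√179 = 0.3588, s₂/√n₂ = 12.7/√100 = 1.2700.
Unpooled SE of the difference: √(0.12873744 + 1.6129) = 1.3197.
Margin of error = z* · SE = 2.326 × 1.3197 = 3.0696.
x̄₁ − x̄₂ = 8.8 − 34.8 = -26.0000.
CI: -26.0000 ± 3.0696 = (-29.07, -22.93).

(-29.07, -22.93)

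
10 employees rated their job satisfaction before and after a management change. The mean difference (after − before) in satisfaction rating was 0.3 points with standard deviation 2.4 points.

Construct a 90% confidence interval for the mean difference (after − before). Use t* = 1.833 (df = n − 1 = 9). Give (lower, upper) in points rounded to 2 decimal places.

This is a matched-pairs design, so SE = s_d/√n = 2.4/√10 = 0.7589.
Margin = 1.833 × 0.7589 = 1.3911; the interval is 0.3 ± 1.3911 = (-1.09, 1.69).

(-1.09, 1.69)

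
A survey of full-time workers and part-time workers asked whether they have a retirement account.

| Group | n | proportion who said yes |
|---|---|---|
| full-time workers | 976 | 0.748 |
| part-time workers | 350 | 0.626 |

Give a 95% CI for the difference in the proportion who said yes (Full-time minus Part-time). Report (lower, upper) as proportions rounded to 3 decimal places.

(0.064, 0.180)

The two standard errors are √(0.7480×0.2520/976) = 0.01390 and √(0.6260×0.3740/350) = 0.02586.
Because the samples are independent, SE_diff = √(0.01390² + 0.02586²) = 0.02936.
Using z* = 1.960 for 95%, ME = 1.960 × 0.02936 = 0.05755.
p̂₁ − p̂₂ = 0.1220; interval 0.1220 ± 0.05755 gives (0.064, 0.180).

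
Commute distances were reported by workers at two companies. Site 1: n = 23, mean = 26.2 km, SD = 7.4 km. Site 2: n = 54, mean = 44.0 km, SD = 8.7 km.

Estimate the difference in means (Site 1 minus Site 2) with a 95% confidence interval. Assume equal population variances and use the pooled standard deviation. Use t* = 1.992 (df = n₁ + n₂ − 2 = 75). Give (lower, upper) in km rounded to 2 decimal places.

s_p = √[((n₁−1)s₁² + (n₂−1)s₂²)/(n₁+n₂−2)] = √[(22·7.4² + 53·8.7²)/75] = 8.3397.
SE = 8.3397·√(1/23 + 1/54) = 2.0765.
With t* = 1.992, margin = 1.992 × 2.0765 = 4.1364.
x̄₁ − x̄₂ = 26.2 − 44.0 = -17.8000; interval -17.8000 ± 4.1364 = (-21.94, -13.66).

(-21.94, -13.66)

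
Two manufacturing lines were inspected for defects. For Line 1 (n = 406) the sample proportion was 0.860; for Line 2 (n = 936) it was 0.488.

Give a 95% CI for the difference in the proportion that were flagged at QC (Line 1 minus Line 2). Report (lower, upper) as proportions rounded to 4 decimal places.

The two standard errors are √(0.8600×0.1400/406) = 0.01722 and √(0.4880×0.5120/936) = 0.01634.
Because the samples are independent, SE_diff = √(0.01722² + 0.01634²) = 0.02374.
Using z* = 1.960 for 95%, ME = 1.960 × 0.02374 = 0.04653.
p̂₁ − p̂₂ = 0.3720; interval 0.3720 ± 0.04653 gives (0.3255, 0.4185).

(0.3255, 0.4185)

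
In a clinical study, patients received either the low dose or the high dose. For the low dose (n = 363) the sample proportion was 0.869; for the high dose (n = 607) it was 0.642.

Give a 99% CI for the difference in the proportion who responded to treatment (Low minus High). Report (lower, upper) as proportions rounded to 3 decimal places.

(0.159, 0.295)

SE₁ = √(p̂₁(1−p̂₁)/n₁) = √(0.8690·0.1310/363) = 0.01771; SE₂ = √(0.6420·0.3580/607) = 0.01946.
Independent samples: SE of the difference = √(SE₁² + SE₂²) = √(0.0003136441 + 0.0003786916) = 0.02631.
z* for 99% confidence is 2.576, so the margin of error is 2.576 × 0.02631 = 0.06777.
Point estimate p̂₁ − p̂₂ = 0.8690 − 0.6420 = 0.2270.
0.2270 ± 0.06777 → (0.159, 0.295).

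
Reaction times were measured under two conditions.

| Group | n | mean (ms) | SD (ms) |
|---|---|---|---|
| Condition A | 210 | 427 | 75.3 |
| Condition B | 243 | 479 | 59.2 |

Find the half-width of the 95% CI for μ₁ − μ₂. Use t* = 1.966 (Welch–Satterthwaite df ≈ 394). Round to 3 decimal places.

Standard errors of each mean: 75.3/√210 = 5.1962 and 59.2/√243 = 3.7977.
SE(x̄₁ − x̄₂) = √(5.1962² + 3.7977²) = 6.4361 for independent samples with unequal variances.
With t* = 1.966, the margin is 1.966 × 6.4361 = 12.6534.

12.653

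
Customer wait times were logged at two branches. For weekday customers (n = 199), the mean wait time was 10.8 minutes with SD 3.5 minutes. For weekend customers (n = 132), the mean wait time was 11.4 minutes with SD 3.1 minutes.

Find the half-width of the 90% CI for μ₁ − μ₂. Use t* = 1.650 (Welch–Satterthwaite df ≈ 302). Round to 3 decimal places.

Standard errors of each mean: 3.5/√199 = 0.2481 and 3.1/√132 = 0.2698.
SE(x̄₁ − x̄₂) = √(0.2481² + 0.2698²) = 0.3665 for independent samples with unequal variances.
With t* = 1.650, the margin is 1.650 × 0.3665 = 0.6047.

0.605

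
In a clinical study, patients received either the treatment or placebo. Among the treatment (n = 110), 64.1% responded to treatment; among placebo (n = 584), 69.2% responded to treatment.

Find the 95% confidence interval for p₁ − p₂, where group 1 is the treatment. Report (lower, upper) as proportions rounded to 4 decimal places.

Each SE is √(p̂(1−p̂)/n): √(0.6410·0.3590/110) = 0.04574 and √(0.6920·0.3080/584) = 0.01910.
SE(p̂₁ − p̂₂) = √(SE₁² + SE₂²) = √(0.0020921476 + 0.00036481) = 0.04957, since the two samples are independent.
At 95% confidence z* = 1.960; margin = 1.960 × 0.04957 = 0.09716.
The difference is 0.6410 − 0.6920 = -0.0510, so the interval is -0.0510 ± 0.09716 = (-0.1482, 0.0462).

(-0.1482, 0.0462)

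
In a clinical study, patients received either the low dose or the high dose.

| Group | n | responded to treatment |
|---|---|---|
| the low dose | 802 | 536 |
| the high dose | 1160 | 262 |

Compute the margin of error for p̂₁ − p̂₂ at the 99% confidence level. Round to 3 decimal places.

0.053

First, p̂₁ = 536/802 = 0.6683; p̂₂ = 262/1160 = 0.2259.
The two standard errors are √(0.6683×0.3317/802) = 0.01663 and √(0.2259×0.7741/1160) = 0.01228.
Because the samples are independent, SE_diff = √(0.01663² + 0.01228²) = 0.02067.
Using z* = 2.576 for 99%, ME = 2.576 × 0.02067 = 0.05325.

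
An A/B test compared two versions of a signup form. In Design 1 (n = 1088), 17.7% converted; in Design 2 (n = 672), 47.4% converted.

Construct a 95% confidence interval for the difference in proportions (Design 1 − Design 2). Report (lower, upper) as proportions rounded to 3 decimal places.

(-0.341, -0.253)

SE₁ = √(p̂₁(1−p̂₁)/n₁) = √(0.1770·0.8230/1088) = 0.01157; SE₂ = √(0.4740·0.5260/672) = 0.01926.
Independent samples: SE of the difference = √(SE₁² + SE₂²) = √(0.0001338649 + 0.0003709476) = 0.02247.
z* for 95% confidence is 1.960, so the margin of error is 1.960 × 0.02247 = 0.04404.
Point estimate p̂₁ − p̂₂ = 0.1770 − 0.4740 = -0.2970.
-0.2970 ± 0.04404 → (-0.341, -0.253).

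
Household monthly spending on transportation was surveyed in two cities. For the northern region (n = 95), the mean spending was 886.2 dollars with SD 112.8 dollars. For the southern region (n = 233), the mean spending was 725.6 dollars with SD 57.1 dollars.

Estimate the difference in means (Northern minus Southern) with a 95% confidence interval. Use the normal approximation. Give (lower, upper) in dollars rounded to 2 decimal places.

Per-group SEs: s₁/√n₁ = 112.8/√95 = 11.5730, s₂/√n₂ = 57.1/√233 = 3.7407.
Unpooled SE of the difference: √(133.934329 + 13.99283649) = 12.1625.
Margin of error = z* · SE = 1.960 × 12.1625 = 23.8385.
x̄₁ − x̄₂ = 886.2 − 725.6 = 160.6000.
CI: 160.6000 ± 23.8385 = (136.76, 184.44).

(136.76, 184.44)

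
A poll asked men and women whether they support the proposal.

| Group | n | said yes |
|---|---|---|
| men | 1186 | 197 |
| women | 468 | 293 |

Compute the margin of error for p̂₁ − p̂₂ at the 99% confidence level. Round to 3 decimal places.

0.064

p̂₁ = 197/1186 = 0.1661 and p̂₂ = 293/468 = 0.6261.
SE₁ = √(p̂₁(1−p̂₁)/n₁) = √(0.1661·0.8339/1186) = 0.01081; SE₂ = √(0.6261·0.3739/468) = 0.02237.
Independent samples: SE of the difference = √(SE₁² + SE₂²) = √(0.0001168561 + 0.0005004169) = 0.02484.
z* for 99% confidence is 2.576, so the margin of error is 2.576 × 0.02484 = 0.06399.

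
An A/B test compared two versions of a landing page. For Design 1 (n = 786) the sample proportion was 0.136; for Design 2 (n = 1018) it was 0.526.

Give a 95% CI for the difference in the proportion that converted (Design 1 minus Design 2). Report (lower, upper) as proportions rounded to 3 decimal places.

Each SE is √(p̂(1−p̂)/n): √(0.1360·0.8640/786) = 0.01223 and √(0.5260·0.4740/1018) = 0.01565.
SE(p̂₁ − p̂₂) = √(SE₁² + SE₂²) = √(0.0001495729 + 0.0002449225) = 0.01986, since the two samples are independent.
At 95% confidence z* = 1.960; margin = 1.960 × 0.01986 = 0.03893.
The difference is 0.1360 − 0.5260 = -0.3900, so the interval is -0.3900 ± 0.03893 = (-0.429, -0.351).

(-0.429, -0.351)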